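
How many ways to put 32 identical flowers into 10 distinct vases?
C(32+10-1, 10-1) = C(41, 9) = 350343565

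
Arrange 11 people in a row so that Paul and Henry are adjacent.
Treat as block: (11-1)! × 2! = 3628800 × 2 = 7257600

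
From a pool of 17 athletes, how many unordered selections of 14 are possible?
C(17,14) = 17!/(14!×3!) = 680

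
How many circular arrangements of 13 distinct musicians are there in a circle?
Circular: fix one position, arrange the rest. (13-1)! = 479001600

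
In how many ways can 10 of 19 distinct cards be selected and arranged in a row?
P(19,10) = 19!/(19-10)! = 335221286400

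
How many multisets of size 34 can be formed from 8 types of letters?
C(34+8-1, 8-1) = C(41, 7) = 22481940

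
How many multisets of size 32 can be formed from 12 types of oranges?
C(32+12-1, 12-1) = C(43, 11) = 5752004349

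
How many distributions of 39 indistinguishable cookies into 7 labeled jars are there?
C(39+7-1, 7-1) = C(45, 6) = 8145060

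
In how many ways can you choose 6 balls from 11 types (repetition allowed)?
C(6+11-1, 11-1) = C(16, 10) = 8008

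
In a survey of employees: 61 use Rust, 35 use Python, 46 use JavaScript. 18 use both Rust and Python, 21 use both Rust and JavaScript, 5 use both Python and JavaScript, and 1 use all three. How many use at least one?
|A∪B∪C| = 61+35+46-18-21-5+1 = 99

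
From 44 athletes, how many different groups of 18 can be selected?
C(44,18) = 44!/(18!×26!) = 1029530696964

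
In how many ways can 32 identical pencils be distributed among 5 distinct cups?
C(32+5-1, 5-1) = C(36, 4) = 58905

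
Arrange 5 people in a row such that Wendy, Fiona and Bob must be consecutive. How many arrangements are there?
Treat the 3 as one block: (5-3+1)! × 3! = 6 × 6 = 36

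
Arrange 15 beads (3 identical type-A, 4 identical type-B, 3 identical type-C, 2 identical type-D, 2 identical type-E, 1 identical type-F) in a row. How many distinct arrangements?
15! / (3! × 4! × 3! × 2! × 2! × 1!) = 378378000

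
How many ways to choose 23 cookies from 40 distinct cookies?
C(40,23) = 40!/(23!×17!) = 88732378800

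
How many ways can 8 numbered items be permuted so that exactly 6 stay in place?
Choose the 6 fixed points C(8,6) = 28, derange the rest: !2 = Σ_{j=0}^{2} (-1)^j·2!/j! = 2 - 2 + 1 = 1. Product = 28 × 1 = 28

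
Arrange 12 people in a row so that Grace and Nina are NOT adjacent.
Total - adjacent = 12! - (12-1)!×2 = 479001600 - 79833600 = 399168000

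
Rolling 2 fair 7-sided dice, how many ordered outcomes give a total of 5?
Coefficient of x^5 in (x + x² + ... + x^7)^2. By inclusion-exclusion on dice exceeding 7: Σ_j (-1)^j C(2,j)·C(5-1-7j, 1) = C(2,0)·C(4,1) = 1·4 = 4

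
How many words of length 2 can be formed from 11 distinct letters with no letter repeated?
P(11,2) = 11!/(11-2)! = 110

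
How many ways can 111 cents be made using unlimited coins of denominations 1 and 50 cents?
Coefficient of x^111 in 1/(1-x^1) · 1/(1-x^50). Use j coins of 50 for j = 0..⌊111/50⌋ = 2, the rest in 1s: 2 + 1 = 3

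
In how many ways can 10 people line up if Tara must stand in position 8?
Fix one position: (10-1)! = 362880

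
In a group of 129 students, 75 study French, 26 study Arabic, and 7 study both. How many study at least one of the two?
|A∪B| = |A| + |B| - |A∩B| = 75 + 26 - 7 = 94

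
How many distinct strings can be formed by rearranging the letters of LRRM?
4! / (2! × 1! × 1!) = 12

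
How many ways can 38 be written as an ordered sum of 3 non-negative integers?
C(38+3-1, 3-1) = C(40, 2) = 780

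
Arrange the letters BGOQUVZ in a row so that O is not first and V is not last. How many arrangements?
By inclusion-exclusion: 7! - 2×(7-1)! + (7-2)! = 5040 - 1440 + 120 = 3720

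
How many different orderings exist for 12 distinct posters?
12! = 479001600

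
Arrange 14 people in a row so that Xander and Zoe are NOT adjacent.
Total - adjacent = 14! - (14-1)!×2 = 87178291200 - 12454041600 = 74724249600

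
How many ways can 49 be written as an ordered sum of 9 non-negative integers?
C(49+9-1, 9-1) = C(57, 8) = 1652411475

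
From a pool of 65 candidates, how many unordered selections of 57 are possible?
C(65,57) = 65!/(57!×8!) = 5047381560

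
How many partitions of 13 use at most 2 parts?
By conjugation, equals partitions of 13 into parts ≤ 2. Let r_j(i) = number of partitions of i into parts ≤ j, for i = 0..13. r_1(i) = 1 for all i; r_j(i) = r_{j-1}(i) + r_j(i-j). Rows j = 2..2: ≤2: 1 1 2 2 3 3 4 4 5 5 6 6 7 7. r_2(13) = 7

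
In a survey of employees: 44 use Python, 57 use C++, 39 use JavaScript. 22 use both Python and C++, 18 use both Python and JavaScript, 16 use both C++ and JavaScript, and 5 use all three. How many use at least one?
|A∪B∪C| = 44+57+39-22-18-16+5 = 89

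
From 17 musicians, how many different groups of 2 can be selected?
C(17,2) = 17!/(2!×15!) = 136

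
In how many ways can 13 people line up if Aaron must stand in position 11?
Fix one position: (13-1)! = 479001600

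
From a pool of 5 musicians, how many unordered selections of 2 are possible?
C(5,2) = 5!/(2!×3!) = 10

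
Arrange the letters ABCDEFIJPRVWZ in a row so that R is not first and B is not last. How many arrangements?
By inclusion-exclusion: 13! - 2×(13-1)! + (13-2)! = 6227020800 - 958003200 + 39916800 = 5308934400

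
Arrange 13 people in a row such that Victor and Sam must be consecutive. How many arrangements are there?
Treat the 2 as one block: (13-2+1)! × 2! = 479001600 × 2 = 958003200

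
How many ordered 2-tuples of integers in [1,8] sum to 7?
Coefficient of x^7 in (x + x² + ... + x^8)^2. By inclusion-exclusion on dice exceeding 8: Σ_j (-1)^j C(2,j)·C(7-1-8j, 1) = C(2,0)·C(6,1) = 1·6 = 6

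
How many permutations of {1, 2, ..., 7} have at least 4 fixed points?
Exactly j fixed points: C(7,j)·!(7-j); sum over j ≥ 4 (derangement numbers via !m = (m-1)·(!(m-1) + !(m-2)): !0..!3 = 1, 0, 1, 2). Σ_{j=4}^{7} C(7,j)·!(7-j) = C(7,4)·!3 + C(7,5)·!2 + C(7,6)·!1 + C(7,7)·!0 = 35·2 + 21·1 + 7·0 + 1·1 = 92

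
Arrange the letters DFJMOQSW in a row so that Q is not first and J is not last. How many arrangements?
By inclusion-exclusion: 8! - 2×(8-1)! + (8-2)! = 40320 - 10080 + 720 = 30960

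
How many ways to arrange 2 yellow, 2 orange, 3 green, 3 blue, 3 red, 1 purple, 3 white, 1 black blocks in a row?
18! / (2! × 2! × 3! × 3! × 3! × 1! × 3! × 1!) = 1235025792000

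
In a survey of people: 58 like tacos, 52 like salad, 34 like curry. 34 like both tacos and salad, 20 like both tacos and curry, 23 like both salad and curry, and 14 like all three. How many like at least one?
|A∪B∪C| = 58+52+34-34-20-23+14 = 81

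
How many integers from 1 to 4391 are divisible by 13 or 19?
⌊4391/13⌋ + ⌊4391/19⌋ - ⌊4391/247⌋ = 337 + 231 - 17 = 551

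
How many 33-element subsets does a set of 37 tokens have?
C(37,33) = 37!/(33!×4!) = 66045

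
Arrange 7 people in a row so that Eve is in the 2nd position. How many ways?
Fix one position: (7-1)! = 720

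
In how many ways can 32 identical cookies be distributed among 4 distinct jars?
C(32+4-1, 4-1) = C(35, 3) = 6545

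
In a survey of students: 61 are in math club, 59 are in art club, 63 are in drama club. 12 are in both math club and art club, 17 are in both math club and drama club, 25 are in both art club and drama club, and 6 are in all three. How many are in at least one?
|A∪B∪C| = 61+59+63-12-17-25+6 = 135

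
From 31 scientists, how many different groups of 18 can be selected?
C(31,18) = 31!/(18!×13!) = 206253075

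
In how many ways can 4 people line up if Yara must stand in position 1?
Fix one position: (4-1)! = 6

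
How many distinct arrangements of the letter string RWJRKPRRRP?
10! / (1! × 1! × 2! × 5! × 1!) = 15120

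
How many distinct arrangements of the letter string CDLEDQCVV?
9! / (1! × 2! × 1! × 2! × 2! × 1!) = 45360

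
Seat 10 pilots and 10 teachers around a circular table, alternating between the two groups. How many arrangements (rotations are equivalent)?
Fix one of the pilots: (10-1)! ways for the remaining pilots, × 10! ways for the teachers = 362880 × 3628800 = 1316818944000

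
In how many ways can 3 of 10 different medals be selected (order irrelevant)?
C(10,3) = 10!/(3!×7!) = 120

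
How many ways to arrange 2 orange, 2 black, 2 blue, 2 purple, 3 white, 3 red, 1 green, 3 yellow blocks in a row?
18! / (2! × 2! × 2! × 2! × 3! × 3! × 1! × 3!) = 1852538688000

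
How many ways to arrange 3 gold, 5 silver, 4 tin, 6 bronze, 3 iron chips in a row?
21! / (3! × 5! × 4! × 6! × 3!) = 684410126400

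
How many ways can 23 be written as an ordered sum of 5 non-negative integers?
C(23+5-1, 5-1) = C(27, 4) = 17550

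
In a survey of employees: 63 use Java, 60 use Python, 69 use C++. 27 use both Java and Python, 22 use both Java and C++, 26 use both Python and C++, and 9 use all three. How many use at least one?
|A∪B∪C| = 63+60+69-27-22-26+9 = 126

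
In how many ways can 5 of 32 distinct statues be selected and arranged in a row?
P(32,5) = 32!/(32-5)! = 24165120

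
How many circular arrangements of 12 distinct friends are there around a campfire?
Circular: fix one position, arrange the rest. (12-1)! = 39916800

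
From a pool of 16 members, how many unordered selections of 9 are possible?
C(16,9) = 16!/(9!×7!) = 11440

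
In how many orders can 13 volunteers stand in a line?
13! = 6227020800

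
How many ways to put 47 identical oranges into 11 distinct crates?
C(47+11-1, 11-1) = C(57, 10) = 43183019880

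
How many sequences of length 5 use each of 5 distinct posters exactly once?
5! = 120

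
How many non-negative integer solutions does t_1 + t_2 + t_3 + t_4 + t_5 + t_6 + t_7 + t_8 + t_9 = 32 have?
C(32+9-1, 9-1) = C(40, 8) = 76904685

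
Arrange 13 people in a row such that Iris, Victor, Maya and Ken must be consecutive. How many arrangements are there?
Treat the 4 as one block: (13-4+1)! × 4! = 3628800 × 24 = 87091200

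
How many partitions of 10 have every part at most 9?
Let r_j(i) = number of partitions of i into parts ≤ j, for i = 0..10. r_1(i) = 1 for all i; r_j(i) = r_{j-1}(i) + r_j(i-j). Rows j = 2..9: ≤2: 1 1 2 2 3 3 4 4 5 5 6; ≤3: 1 1 2 3 4 5 7 8 10 12 14; ≤4: 1 1 2 3 5 6 9 11 15 18 23; ≤5: 1 1 2 3 5 7 10 13 18 23 30; ≤6: 1 1 2 3 5 7 11 14 20 26 35; ≤7: 1 1 2 3 5 7 11 15 21 28 38; ≤8: 1 1 2 3 5 7 11 15 22 29 40; ≤9: 1 1 2 3 5 7 11 15 22 30 41. r_9(10) = 41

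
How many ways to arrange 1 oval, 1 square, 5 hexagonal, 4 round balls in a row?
11! / (1! × 1! × 5! × 4!) = 13860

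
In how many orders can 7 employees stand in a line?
7! = 5040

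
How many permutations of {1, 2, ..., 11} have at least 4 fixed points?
Exactly j fixed points: C(11,j)·!(11-j); sum over j ≥ 4 (derangement numbers via !m = (m-1)·(!(m-1) + !(m-2)): !0..!7 = 1, 0, 1, 2, 9, 44, 265, 1854). Σ_{j=4}^{11} C(11,j)·!(11-j) = C(11,4)·!7 + C(11,5)·!6 + C(11,6)·!5 + C(11,7)·!4 + C(11,8)·!3 + C(11,9)·!2 + C(11,10)·!1 + C(11,11)·!0 = 330·1854 + 462·265 + 462·44 + 330·9 + 165·2 + 55·1 + 11·0 + 1·1 = 757934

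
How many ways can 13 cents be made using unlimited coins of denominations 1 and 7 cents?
Coefficient of x^13 in 1/(1-x^1) · 1/(1-x^7). Use j coins of 7 for j = 0..⌊13/7⌋ = 1, the rest in 1s: 1 + 1 = 2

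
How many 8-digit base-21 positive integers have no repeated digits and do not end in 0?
Last digit: 20 nonzero choices. First digit: 19 (nonzero, ≠last). Middle 6: P(19,6) = 19535040. Total = 7423315200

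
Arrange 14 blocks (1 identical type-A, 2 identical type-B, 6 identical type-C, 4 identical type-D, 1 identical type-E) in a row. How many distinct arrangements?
14! / (1! × 2! × 6! × 4! × 1!) = 2522520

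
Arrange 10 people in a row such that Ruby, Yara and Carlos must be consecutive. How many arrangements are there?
Treat the 3 as one block: (10-3+1)! × 3! = 40320 × 6 = 241920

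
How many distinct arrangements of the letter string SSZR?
4! / (1! × 1! × 2!) = 12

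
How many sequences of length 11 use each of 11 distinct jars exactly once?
11! = 39916800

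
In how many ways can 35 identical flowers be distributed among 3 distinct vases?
C(35+3-1, 3-1) = C(37, 2) = 666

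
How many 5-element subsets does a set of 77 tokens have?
C(77,5) = 77!/(5!×72!) = 19757815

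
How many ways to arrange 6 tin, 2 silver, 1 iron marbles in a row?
9! / (6! × 2! × 1!) = 252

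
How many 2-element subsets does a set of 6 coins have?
C(6,2) = 6!/(2!×4!) = 15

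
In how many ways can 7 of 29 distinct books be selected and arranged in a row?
P(29,7) = 29!/(29-7)! = 7866331200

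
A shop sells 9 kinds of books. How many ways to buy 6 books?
C(6+9-1, 9-1) = C(14, 8) = 3003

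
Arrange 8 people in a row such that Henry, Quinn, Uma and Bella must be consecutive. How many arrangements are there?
Treat the 4 as one block: (8-4+1)! × 4! = 120 × 24 = 2880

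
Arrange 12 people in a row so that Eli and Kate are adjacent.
Treat as block: (12-1)! × 2! = 39916800 × 2 = 79833600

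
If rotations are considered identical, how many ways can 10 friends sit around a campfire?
Circular: fix one position, arrange the rest. (10-1)! = 362880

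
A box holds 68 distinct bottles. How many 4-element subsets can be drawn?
C(68,4) = 68!/(4!×64!) = 814385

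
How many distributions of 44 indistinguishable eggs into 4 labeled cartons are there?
C(44+4-1, 4-1) = C(47, 3) = 16215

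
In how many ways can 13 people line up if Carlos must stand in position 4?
Fix one position: (13-1)! = 479001600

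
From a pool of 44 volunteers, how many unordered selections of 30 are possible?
C(44,30) = 44!/(30!×14!) = 114955808528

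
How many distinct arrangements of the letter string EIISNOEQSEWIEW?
14! / (1! × 4! × 1! × 3! × 1! × 2! × 2!) = 151351200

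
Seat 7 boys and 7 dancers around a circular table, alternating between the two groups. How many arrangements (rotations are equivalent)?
Fix one of the boys: (7-1)! ways for the remaining boys, × 7! ways for the dancers = 720 × 5040 = 3628800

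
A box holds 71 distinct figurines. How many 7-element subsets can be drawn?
C(71,7) = 71!/(7!×64!) = 1329890705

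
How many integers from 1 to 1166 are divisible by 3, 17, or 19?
⌊1166/3⌋+⌊1166/17⌋+⌊1166/19⌋ - ⌊1166/51⌋-⌊1166/57⌋-⌊1166/323⌋ + ⌊1166/969⌋ = 388+68+61 - 22-20-3 + 1 = 473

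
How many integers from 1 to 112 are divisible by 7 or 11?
⌊112/7⌋ + ⌊112/11⌋ - ⌊112/77⌋ = 16 + 10 - 1 = 25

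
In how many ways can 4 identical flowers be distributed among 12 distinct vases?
C(4+12-1, 12-1) = C(15, 11) = 1365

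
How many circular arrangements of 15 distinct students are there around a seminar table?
Circular: fix one position, arrange the rest. (15-1)! = 87178291200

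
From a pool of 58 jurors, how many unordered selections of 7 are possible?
C(58,7) = 58!/(7!×51!) = 300674088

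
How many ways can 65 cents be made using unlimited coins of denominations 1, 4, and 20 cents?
Coefficient of x^65 in 1/(1-x^1) · 1/(1-x^4) · 1/(1-x^20). Case on j = number of 20-cent coins (j = 0..3); remainder r = 65 - 20j is made from {1,4} in ⌊r/4⌋+1 ways. r = 65, 45, 25, 5 → 17 + 12 + 7 + 2 = 38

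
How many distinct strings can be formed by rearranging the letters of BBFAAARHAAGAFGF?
15! / (6! × 1! × 3! × 2! × 2! × 1!) = 75675600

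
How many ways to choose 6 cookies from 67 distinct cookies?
C(67,6) = 67!/(6!×61!) = 99795696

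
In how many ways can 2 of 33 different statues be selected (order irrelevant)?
C(33,2) = 33!/(2!×31!) = 528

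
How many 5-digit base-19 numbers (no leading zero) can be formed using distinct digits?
First digit: 18 choices (nonzero). Then descending: 18 × 18 × 17 × 16 × 15 = 1321920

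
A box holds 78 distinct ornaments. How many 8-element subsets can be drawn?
C(78,8) = 78!/(8!×70!) = 23446881315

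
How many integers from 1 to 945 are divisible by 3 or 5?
⌊945/3⌋ + ⌊945/5⌋ - ⌊945/15⌋ = 315 + 189 - 63 = 441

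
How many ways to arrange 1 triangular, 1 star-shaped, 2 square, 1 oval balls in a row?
5! / (1! × 1! × 2! × 1!) = 60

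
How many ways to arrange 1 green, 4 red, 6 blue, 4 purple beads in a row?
15! / (1! × 4! × 6! × 4!) = 3153150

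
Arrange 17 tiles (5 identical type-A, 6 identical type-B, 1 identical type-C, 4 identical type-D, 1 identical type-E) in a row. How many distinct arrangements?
17! / (5! × 6! × 1! × 4! × 1!) = 171531360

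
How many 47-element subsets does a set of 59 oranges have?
C(59,47) = 59!/(47!×12!) = 1119487075980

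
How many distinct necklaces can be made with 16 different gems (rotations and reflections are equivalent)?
(16-1)!/2 = 1307674368000/2 = 653837184000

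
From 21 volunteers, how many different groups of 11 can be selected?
C(21,11) = 21!/(11!×10!) = 352716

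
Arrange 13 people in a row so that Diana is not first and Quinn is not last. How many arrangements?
By inclusion-exclusion: 13! - 2×(13-1)! + (13-2)! = 6227020800 - 958003200 + 39916800 = 5308934400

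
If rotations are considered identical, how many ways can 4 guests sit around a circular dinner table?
Circular: fix one position, arrange the rest. (4-1)! = 6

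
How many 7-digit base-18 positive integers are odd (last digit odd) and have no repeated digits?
Last∈{1,3,5,7,9,11,13,15,17}. Last=0: 0. Last nonzero: 9×16×P(16,5) = 75479040. Total = 75479040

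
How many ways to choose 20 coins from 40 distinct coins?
C(40,20) = 40!/(20!×20!) = 137846528820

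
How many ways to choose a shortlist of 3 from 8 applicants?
C(8,3) = 8!/(3!×5!) = 56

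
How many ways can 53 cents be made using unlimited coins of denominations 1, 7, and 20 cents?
Coefficient of x^53 in 1/(1-x^1) · 1/(1-x^7) · 1/(1-x^20). Case on j = number of 20-cent coins (j = 0..2); remainder r = 53 - 20j is made from {1,7} in ⌊r/7⌋+1 ways. r = 53, 33, 13 → 8 + 5 + 2 = 15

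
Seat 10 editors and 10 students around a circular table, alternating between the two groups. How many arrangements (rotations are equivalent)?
Fix one of the editors: (10-1)! ways for the remaining editors, × 10! ways for the students = 362880 × 3628800 = 1316818944000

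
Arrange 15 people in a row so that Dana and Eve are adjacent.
Treat as block: (15-1)! × 2! = 87178291200 × 2 = 174356582400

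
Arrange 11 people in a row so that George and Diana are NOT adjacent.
Total - adjacent = 11! - (11-1)!×2 = 39916800 - 7257600 = 32659200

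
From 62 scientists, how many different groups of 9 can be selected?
C(62,9) = 62!/(9!×53!) = 20286591270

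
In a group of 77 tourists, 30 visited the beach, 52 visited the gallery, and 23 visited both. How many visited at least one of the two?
|A∪B| = |A| + |B| - |A∩B| = 30 + 52 - 23 = 59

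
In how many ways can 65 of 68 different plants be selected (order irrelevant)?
C(68,65) = 68!/(65!×3!) = 50116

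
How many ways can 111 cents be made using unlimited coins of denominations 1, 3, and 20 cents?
Coefficient of x^111 in 1/(1-x^1) · 1/(1-x^3) · 1/(1-x^20). Case on j = number of 20-cent coins (j = 0..5); remainder r = 111 - 20j is made from {1,3} in ⌊r/3⌋+1 ways. r = 111, 91, 71, 51, 31, 11 → 38 + 31 + 24 + 18 + 11 + 4 = 126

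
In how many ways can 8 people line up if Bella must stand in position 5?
Fix one position: (8-1)! = 5040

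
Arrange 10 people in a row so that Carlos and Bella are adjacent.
Treat as block: (10-1)! × 2! = 362880 × 2 = 725760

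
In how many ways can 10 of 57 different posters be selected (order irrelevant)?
C(57,10) = 57!/(10!×47!) = 43183019880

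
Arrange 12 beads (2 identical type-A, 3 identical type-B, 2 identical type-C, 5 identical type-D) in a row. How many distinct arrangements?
12! / (2! × 3! × 2! × 5!) = 166320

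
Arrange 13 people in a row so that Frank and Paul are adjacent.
Treat as block: (13-1)! × 2! = 479001600 × 2 = 958003200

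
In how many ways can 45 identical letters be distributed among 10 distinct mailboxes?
C(45+10-1, 10-1) = C(54, 9) = 5317936260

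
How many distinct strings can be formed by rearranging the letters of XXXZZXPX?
8! / (5! × 1! × 2!) = 168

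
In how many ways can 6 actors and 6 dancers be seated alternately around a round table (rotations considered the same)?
Fix one of the actors: (6-1)! ways for the remaining actors, × 6! ways for the dancers = 120 × 720 = 86400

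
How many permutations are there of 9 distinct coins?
9! = 362880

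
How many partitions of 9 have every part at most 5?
Let r_j(i) = number of partitions of i into parts ≤ j, for i = 0..9. r_1(i) = 1 for all i; r_j(i) = r_{j-1}(i) + r_j(i-j). Rows j = 2..5: ≤2: 1 1 2 2 3 3 4 4 5 5; ≤3: 1 1 2 3 4 5 7 8 10 12; ≤4: 1 1 2 3 5 6 9 11 15 18; ≤5: 1 1 2 3 5 7 10 13 18 23. r_5(9) = 23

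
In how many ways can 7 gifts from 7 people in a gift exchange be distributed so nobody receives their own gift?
!7 = Σ_{j=0}^{7} (-1)^j·7!/j! = 5040 - 5040 + 2520 - 840 + 210 - 42 + 7 - 1 = 1854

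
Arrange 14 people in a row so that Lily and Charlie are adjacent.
Treat as block: (14-1)! × 2! = 6227020800 × 2 = 12454041600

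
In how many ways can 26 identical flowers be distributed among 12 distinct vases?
C(26+12-1, 12-1) = C(37, 11) = 854992152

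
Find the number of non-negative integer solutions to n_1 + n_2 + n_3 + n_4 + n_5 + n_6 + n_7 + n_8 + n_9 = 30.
C(30+9-1, 9-1) = C(38, 8) = 48903492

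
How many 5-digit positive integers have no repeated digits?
First digit: 9 choices (nonzero). Then descending: 9 × 9 × 8 × 7 × 6 = 27216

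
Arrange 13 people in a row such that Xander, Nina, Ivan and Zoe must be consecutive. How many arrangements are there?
Treat the 4 as one block: (13-4+1)! × 4! = 3628800 × 24 = 87091200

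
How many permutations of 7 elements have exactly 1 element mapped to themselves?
Choose the 1 fixed point C(7,1) = 7, derange the rest: !6 = Σ_{j=0}^{6} (-1)^j·6!/j! = 720 - 720 + 360 - 120 + 30 - 6 + 1 = 265. Product = 7 × 265 = 1855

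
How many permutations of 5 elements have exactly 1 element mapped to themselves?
Choose the 1 fixed point C(5,1) = 5, derange the rest: !4 = Σ_{j=0}^{4} (-1)^j·4!/j! = 24 - 24 + 12 - 4 + 1 = 9. Product = 5 × 9 = 45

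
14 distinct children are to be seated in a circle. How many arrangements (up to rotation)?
Circular: fix one position, arrange the rest. (14-1)! = 6227020800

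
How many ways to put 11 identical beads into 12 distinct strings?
C(11+12-1, 12-1) = C(22, 11) = 705432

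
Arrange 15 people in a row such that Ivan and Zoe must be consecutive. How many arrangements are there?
Treat the 2 as one block: (15-2+1)! × 2! = 87178291200 × 2 = 174356582400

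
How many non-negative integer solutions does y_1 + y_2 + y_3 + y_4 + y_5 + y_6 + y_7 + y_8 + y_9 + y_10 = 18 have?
C(18+10-1, 10-1) = C(27, 9) = 4686825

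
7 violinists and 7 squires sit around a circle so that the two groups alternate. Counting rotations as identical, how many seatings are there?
Fix one of the violinists: (7-1)! ways for the remaining violinists, × 7! ways for the squires = 720 × 5040 = 3628800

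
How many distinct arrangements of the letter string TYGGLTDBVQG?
11! / (2! × 1! × 1! × 1! × 3! × 1! × 1! × 1!) = 3326400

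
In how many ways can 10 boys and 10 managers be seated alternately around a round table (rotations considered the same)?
Fix one of the boys: (10-1)! ways for the remaining boys, × 10! ways for the managers = 362880 × 3628800 = 1316818944000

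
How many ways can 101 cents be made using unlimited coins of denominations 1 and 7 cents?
Coefficient of x^101 in 1/(1-x^1) · 1/(1-x^7). Use j coins of 7 for j = 0..⌊101/7⌋ = 14, the rest in 1s: 14 + 1 = 15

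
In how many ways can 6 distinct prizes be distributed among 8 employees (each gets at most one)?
P(8,6) = 8!/(8-6)! = 20160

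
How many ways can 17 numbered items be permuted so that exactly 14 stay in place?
Choose the 14 fixed points C(17,14) = 680, derange the rest: !3 = Σ_{j=0}^{3} (-1)^j·3!/j! = 6 - 6 + 3 - 1 = 2. Product = 680 × 2 = 1360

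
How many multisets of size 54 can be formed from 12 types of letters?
C(54+12-1, 12-1) = C(65, 11) = 895068996640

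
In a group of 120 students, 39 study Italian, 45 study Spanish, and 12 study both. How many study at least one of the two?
|A∪B| = |A| + |B| - |A∩B| = 39 + 45 - 12 = 72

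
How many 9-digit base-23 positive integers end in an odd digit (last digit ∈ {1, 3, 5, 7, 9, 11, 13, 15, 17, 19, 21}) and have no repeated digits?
Last∈{1,3,5,7,9,11,13,15,17,19,21}. Last=0: 0. Last nonzero: 11×21×P(21,7) = 135377827200. Total = 135377827200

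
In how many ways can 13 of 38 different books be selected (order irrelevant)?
C(38,13) = 38!/(13!×25!) = 5414950296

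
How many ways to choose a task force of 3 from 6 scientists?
C(6,3) = 6!/(3!×3!) = 20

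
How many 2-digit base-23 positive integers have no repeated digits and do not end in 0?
Last digit: 22 nonzero choices. First digit: 21 (nonzero, ≠last). Middle 0: P(21,0) = 1. Total = 462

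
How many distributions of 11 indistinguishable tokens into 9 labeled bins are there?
C(11+9-1, 9-1) = C(19, 8) = 75582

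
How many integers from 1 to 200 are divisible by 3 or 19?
⌊200/3⌋ + ⌊200/19⌋ - ⌊200/57⌋ = 66 + 10 - 3 = 73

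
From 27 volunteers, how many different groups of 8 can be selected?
C(27,8) = 27!/(8!×19!) = 2220075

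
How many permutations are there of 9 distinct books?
9! = 362880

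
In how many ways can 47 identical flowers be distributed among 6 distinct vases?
C(47+6-1, 6-1) = C(52, 5) = 2598960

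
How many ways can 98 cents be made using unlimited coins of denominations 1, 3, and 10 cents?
Coefficient of x^98 in 1/(1-x^1) · 1/(1-x^3) · 1/(1-x^10). Case on j = number of 10-cent coins (j = 0..9); remainder r = 98 - 10j is made from {1,3} in ⌊r/3⌋+1 ways. r = 98, 88, 78, 68, 58, 48, 38, 28, 18, 8 → 33 + 30 + 27 + 23 + 20 + 17 + 13 + 10 + 7 + 3 = 183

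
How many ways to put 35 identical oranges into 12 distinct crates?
C(35+12-1, 12-1) = C(46, 11) = 13340783196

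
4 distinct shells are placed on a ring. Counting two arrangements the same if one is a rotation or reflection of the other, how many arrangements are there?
(4-1)!/2 = 6/2 = 3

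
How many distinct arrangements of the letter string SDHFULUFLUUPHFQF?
16! / (4! × 2! × 1! × 1! × 4! × 1! × 2! × 1!) = 9081072000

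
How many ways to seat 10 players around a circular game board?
Circular: fix one position, arrange the rest. (10-1)! = 362880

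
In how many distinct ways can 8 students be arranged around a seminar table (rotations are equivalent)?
Circular: fix one position, arrange the rest. (8-1)! = 5040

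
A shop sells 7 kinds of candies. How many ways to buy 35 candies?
C(35+7-1, 7-1) = C(41, 6) = 4496388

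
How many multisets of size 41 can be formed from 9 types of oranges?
C(41+9-1, 9-1) = C(49, 8) = 450978066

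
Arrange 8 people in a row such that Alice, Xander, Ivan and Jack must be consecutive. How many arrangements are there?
Treat the 4 as one block: (8-4+1)! × 4! = 120 × 24 = 2880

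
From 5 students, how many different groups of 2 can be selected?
C(5,2) = 5!/(2!×3!) = 10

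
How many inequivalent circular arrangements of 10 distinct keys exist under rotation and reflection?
(10-1)!/2 = 362880/2 = 181440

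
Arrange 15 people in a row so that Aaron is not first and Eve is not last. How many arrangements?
By inclusion-exclusion: 15! - 2×(15-1)! + (15-2)! = 1307674368000 - 174356582400 + 6227020800 = 1139544806400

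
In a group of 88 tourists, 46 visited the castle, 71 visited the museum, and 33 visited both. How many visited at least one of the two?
|A∪B| = |A| + |B| - |A∩B| = 46 + 71 - 33 = 84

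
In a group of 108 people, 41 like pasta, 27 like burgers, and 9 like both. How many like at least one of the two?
|A∪B| = |A| + |B| - |A∩B| = 41 + 27 - 9 = 59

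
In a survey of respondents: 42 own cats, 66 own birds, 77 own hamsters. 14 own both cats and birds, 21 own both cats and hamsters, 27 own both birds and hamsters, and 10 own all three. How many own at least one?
|A∪B∪C| = 42+66+77-14-21-27+10 = 133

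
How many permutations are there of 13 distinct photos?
13! = 6227020800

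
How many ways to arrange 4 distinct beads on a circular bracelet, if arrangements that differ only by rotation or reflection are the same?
(4-1)!/2 = 6/2 = 3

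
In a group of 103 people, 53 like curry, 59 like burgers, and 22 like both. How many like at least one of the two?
|A∪B| = |A| + |B| - |A∩B| = 53 + 59 - 22 = 90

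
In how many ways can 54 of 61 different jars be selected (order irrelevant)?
C(61,54) = 61!/(54!×7!) = 436270780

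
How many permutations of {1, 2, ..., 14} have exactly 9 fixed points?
Choose the 9 fixed points C(14,9) = 2002, derange the rest: !5 = Σ_{j=0}^{5} (-1)^j·5!/j! = 120 - 120 + 60 - 20 + 5 - 1 = 44. Product = 2002 × 44 = 88088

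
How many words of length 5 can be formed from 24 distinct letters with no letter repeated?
P(24,5) = 24!/(24-5)! = 5100480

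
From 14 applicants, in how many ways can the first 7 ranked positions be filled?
P(14,7) = 14!/(14-7)! = 17297280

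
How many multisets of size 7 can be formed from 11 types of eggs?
C(7+11-1, 11-1) = C(17, 10) = 19448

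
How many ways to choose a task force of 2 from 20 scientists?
C(20,2) = 20!/(2!×18!) = 190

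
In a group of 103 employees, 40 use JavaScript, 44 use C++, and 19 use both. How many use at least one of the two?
|A∪B| = |A| + |B| - |A∩B| = 40 + 44 - 19 = 65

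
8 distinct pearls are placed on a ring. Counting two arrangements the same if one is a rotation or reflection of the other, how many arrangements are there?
(8-1)!/2 = 5040/2 = 2520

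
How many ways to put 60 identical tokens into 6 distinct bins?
C(60+6-1, 6-1) = C(65, 5) = 8259888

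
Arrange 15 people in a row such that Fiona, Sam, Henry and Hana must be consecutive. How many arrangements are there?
Treat the 4 as one block: (15-4+1)! × 4! = 479001600 × 24 = 11496038400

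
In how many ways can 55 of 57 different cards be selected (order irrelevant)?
C(57,55) = 57!/(55!×2!) = 1596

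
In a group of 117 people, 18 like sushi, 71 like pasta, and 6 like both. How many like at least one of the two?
|A∪B| = |A| + |B| - |A∩B| = 18 + 71 - 6 = 83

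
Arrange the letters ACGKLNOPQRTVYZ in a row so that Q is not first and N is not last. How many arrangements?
By inclusion-exclusion: 14! - 2×(14-1)! + (14-2)! = 87178291200 - 12454041600 + 479001600 = 75203251200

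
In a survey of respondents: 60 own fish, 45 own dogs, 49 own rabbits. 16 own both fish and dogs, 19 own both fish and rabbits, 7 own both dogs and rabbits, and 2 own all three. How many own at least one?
|A∪B∪C| = 60+45+49-16-19-7+2 = 114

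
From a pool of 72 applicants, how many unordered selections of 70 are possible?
C(72,70) = 72!/(70!×2!) = 2556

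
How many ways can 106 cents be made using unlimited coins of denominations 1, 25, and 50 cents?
Coefficient of x^106 in 1/(1-x^1) · 1/(1-x^25) · 1/(1-x^50). Case on j = number of 50-cent coins (j = 0..2); remainder r = 106 - 50j is made from {1,25} in ⌊r/25⌋+1 ways. r = 106, 56, 6 → 5 + 3 + 1 = 9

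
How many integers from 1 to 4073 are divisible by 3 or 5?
⌊4073/3⌋ + ⌊4073/5⌋ - ⌊4073/15⌋ = 1357 + 814 - 271 = 1900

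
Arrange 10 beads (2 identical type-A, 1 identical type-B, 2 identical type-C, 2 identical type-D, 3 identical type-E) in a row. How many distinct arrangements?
10! / (2! × 1! × 2! × 2! × 3!) = 75600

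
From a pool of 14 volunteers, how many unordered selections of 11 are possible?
C(14,11) = 14!/(11!×3!) = 364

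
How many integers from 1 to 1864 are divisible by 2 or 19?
⌊1864/2⌋ + ⌊1864/19⌋ - ⌊1864/38⌋ = 932 + 98 - 49 = 981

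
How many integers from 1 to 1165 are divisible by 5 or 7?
⌊1165/5⌋ + ⌊1165/7⌋ - ⌊1165/35⌋ = 233 + 166 - 33 = 366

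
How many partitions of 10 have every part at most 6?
Let r_j(i) = number of partitions of i into parts ≤ j, for i = 0..10. r_1(i) = 1 for all i; r_j(i) = r_{j-1}(i) + r_j(i-j). Rows j = 2..6: ≤2: 1 1 2 2 3 3 4 4 5 5 6; ≤3: 1 1 2 3 4 5 7 8 10 12 14; ≤4: 1 1 2 3 5 6 9 11 15 18 23; ≤5: 1 1 2 3 5 7 10 13 18 23 30; ≤6: 1 1 2 3 5 7 11 14 20 26 35. r_6(10) = 35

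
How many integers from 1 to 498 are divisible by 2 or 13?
⌊498/2⌋ + ⌊498/13⌋ - ⌊498/26⌋ = 249 + 38 - 19 = 268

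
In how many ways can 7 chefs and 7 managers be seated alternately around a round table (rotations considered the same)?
Fix one of the chefs: (7-1)! ways for the remaining chefs, × 7! ways for the managers = 720 × 5040 = 3628800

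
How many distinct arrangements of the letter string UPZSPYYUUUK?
11! / (2! × 1! × 4! × 1! × 1! × 2!) = 415800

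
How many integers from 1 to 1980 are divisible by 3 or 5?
⌊1980/3⌋ + ⌊1980/5⌋ - ⌊1980/15⌋ = 660 + 396 - 132 = 924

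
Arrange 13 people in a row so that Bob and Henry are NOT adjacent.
Total - adjacent = 13! - (13-1)!×2 = 6227020800 - 958003200 = 5269017600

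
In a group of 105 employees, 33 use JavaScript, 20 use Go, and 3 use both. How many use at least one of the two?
|A∪B| = |A| + |B| - |A∩B| = 33 + 20 - 3 = 50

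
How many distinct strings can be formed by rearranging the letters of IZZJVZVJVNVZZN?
14! / (4! × 2! × 2! × 5! × 1!) = 7567560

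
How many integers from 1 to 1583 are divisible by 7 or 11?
⌊1583/7⌋ + ⌊1583/11⌋ - ⌊1583/77⌋ = 226 + 143 - 20 = 349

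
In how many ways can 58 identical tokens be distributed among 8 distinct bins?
C(58+8-1, 8-1) = C(65, 7) = 696190560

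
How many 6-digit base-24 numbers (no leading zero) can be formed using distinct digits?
First digit: 23 choices (nonzero). Then descending: 23 × 23 × 22 × 21 × 20 × 19 = 92871240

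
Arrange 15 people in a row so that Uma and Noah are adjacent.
Treat as block: (15-1)! × 2! = 87178291200 × 2 = 174356582400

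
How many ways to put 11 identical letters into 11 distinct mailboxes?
C(11+11-1, 11-1) = C(21, 10) = 352716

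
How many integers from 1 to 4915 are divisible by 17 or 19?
⌊4915/17⌋ + ⌊4915/19⌋ - ⌊4915/323⌋ = 289 + 258 - 15 = 532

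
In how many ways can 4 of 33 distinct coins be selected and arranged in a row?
P(33,4) = 33!/(33-4)! = 982080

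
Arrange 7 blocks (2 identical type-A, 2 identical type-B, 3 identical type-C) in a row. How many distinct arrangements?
7! / (2! × 2! × 3!) = 210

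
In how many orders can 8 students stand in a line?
8! = 40320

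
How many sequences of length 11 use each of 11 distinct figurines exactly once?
11! = 39916800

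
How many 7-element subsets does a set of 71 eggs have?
C(71,7) = 71!/(7!×64!) = 1329890705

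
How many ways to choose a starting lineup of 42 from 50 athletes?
C(50,42) = 50!/(42!×8!) = 536878650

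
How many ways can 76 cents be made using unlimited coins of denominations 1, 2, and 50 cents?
Coefficient of x^76 in 1/(1-x^1) · 1/(1-x^2) · 1/(1-x^50). Case on j = number of 50-cent coins (j = 0..1); remainder r = 76 - 50j is made from {1,2} in ⌊r/2⌋+1 ways. r = 76, 26 → 39 + 14 = 53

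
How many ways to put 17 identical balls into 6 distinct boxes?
C(17+6-1, 6-1) = C(22, 5) = 26334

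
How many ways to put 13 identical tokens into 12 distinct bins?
C(13+12-1, 12-1) = C(24, 11) = 2496144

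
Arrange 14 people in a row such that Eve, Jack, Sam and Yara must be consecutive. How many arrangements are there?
Treat the 4 as one block: (14-4+1)! × 4! = 39916800 × 24 = 958003200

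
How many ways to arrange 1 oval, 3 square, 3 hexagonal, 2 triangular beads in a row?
9! / (1! × 3! × 3! × 2!) = 5040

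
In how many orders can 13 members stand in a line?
13! = 6227020800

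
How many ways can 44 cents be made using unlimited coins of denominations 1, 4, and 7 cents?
Coefficient of x^44 in 1/(1-x^1) · 1/(1-x^4) · 1/(1-x^7). Case on j = number of 7-cent coins (j = 0..6); remainder r = 44 - 7j is made from {1,4} in ⌊r/4⌋+1 ways. r = 44, 37, 30, 23, 16, 9, 2 → 12 + 10 + 8 + 6 + 5 + 3 + 1 = 45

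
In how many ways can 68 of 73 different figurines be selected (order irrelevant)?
C(73,68) = 73!/(68!×5!) = 15020334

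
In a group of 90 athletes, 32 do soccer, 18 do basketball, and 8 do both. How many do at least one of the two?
|A∪B| = |A| + |B| - |A∩B| = 32 + 18 - 8 = 42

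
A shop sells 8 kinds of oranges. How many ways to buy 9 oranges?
C(9+8-1, 8-1) = C(16, 7) = 11440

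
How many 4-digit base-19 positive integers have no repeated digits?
First digit: 18 choices (nonzero). Then descending: 18 × 18 × 17 × 16 = 88128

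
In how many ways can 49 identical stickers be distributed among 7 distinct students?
C(49+7-1, 7-1) = C(55, 6) = 28989675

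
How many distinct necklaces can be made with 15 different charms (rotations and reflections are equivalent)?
(15-1)!/2 = 87178291200/2 = 43589145600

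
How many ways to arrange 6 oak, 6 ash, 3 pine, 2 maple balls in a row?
17! / (6! × 6! × 3! × 2!) = 57177120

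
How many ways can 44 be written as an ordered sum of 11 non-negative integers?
C(44+11-1, 11-1) = C(54, 10) = 23930713170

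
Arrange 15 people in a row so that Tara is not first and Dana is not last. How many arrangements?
By inclusion-exclusion: 15! - 2×(15-1)! + (15-2)! = 1307674368000 - 174356582400 + 6227020800 = 1139544806400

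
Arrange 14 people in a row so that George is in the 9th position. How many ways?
Fix one position: (14-1)! = 6227020800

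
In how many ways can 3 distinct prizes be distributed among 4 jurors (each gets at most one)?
P(4,3) = 4!/(4-3)! = 24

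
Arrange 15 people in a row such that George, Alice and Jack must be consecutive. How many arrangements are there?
Treat the 3 as one block: (15-3+1)! × 3! = 6227020800 × 6 = 37362124800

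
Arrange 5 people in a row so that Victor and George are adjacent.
Treat as block: (5-1)! × 2! = 24 × 2 = 48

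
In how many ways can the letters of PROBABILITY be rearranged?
11! / (1! × 1! × 1! × 2! × 1! × 2! × 1! × 1! × 1!) = 9979200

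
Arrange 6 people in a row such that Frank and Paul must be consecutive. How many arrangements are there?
Treat the 2 as one block: (6-2+1)! × 2! = 120 × 2 = 240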